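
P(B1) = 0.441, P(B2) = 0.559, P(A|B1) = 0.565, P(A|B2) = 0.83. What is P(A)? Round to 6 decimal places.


P(A) = P(A|B1)*P(B1) + P(A|B2)*P(B2)
P(A|B1)*P(B1) = 0.565 * 0.441 = 0.249165
P(A|B2)*P(B2) = 0.83 * 0.559 = 0.46397
P(A) = 0.249165 + 0.46397 = 0.713135

0.713135


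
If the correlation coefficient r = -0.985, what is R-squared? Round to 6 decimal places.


R^2 = r^2 = (-0.985)^2 = 0.970225

0.970225


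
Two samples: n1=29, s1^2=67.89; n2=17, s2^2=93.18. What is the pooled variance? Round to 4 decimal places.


sp^2 = ((n1-1)*s1^2 + (n2-1)*s2^2)/(n1+n2-2)
(n1-1)*s1^2 = 28 * 67.89 = 1900.92
(n2-1)*s2^2 = 16 * 93.18 = 1490.88
numerator = 1900.92 + 1490.88 = 3391.8
n1+n2-2 = 44
sp^2 = 3391.8 / 44 = 16959/220 ≈ 77.086364

77.0864


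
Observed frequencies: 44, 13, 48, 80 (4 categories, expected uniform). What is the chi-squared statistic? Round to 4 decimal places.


chi2 = sum((O-E)^2/E), E = total/4
total = 185, E = 185/4 = 46.25
(44 - 46.25)^2 / 46.25 = 5.0625 / 46.25 = 81/740 ≈ 0.109459
(13 - 46.25)^2 / 46.25 = 1105.5625 / 46.25 = 17689/740 ≈ 23.904054
(48 - 46.25)^2 / 46.25 = 3.0625 / 46.25 = 49/740 ≈ 0.066216
(80 - 46.25)^2 / 46.25 = 1139.0625 / 46.25 = 3645/148 ≈ 24.628378
chi2 = 9011/185 ≈ 48.708108

48.7081


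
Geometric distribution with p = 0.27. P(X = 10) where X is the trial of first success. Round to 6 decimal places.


P = (1-p)^(k-1) * p
(1-p)^(k-1) = 0.73^9 ≈ 0.05887159
P = 0.05887159 * 0.27 ≈ 0.01589533

0.015895


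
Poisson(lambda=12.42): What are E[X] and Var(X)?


E[X] = Var(X) = lambda = 12.42

12.42, 12.42


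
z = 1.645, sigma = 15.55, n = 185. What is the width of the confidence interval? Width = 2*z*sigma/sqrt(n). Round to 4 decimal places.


width = 2*z*sigma/sqrt(n)
2*z*sigma = 2 * 1.645 * 15.55 = 51.1595
sqrt(185) ≈ 13.601471
width = 51.1595 / 13.601471 ≈ 3.761321

3.7613


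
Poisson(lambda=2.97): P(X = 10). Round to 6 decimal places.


P = e^(-lam) * lam^k / k!
e^(-2.97) ≈ 0.05130331
lam^k = 2.97^10 ≈ 53402.857147
k! = 10! = 3628800
P = 0.05130331 * 53402.857147 / 3628800 ≈ 0.000755

0.000755


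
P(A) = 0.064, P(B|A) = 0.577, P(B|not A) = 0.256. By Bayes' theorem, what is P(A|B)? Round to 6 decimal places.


P(A|B) = P(B|A)*P(A) / P(B), P(B) = P(B|A)*P(A) + P(B|not A)*P(not A)
P(B|A)*P(A) = 0.577 * 0.064 = 0.036928
P(B|not A)*P(not A) = 0.256 * 0.936 = 0.239616
P(B) = 0.036928 + 0.239616 = 0.276544
P(A|B) = 0.036928 / 0.276544 = 577/4321 ≈ 0.13353390

0.133534


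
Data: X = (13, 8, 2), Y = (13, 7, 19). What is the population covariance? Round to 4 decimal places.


Cov = (1/n)*sum((xi-xbar)(yi-ybar))
n = 3, xbar = 23/3 ≈ 7.666667, ybar = 39/3 = 13
sum((xi-xbar)(yi-ybar)) = -36
Cov = -36 / 3 = -12

-12.0000


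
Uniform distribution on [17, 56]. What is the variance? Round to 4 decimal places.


Var = (b-a)^2 / 12
(b-a)^2 = (56 - 17)^2 = 1521
Var = 1521/12 = 126.75

126.7500


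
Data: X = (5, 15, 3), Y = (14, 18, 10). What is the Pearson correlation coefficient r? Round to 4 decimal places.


r = sum((xi-xbar)(yi-ybar)) / sqrt(sum((xi-xbar)^2) * sum((yi-ybar)^2))
n = 3, xbar = 23/3 ≈ 7.666667, ybar = 42/3 = 14
Sxy = sum((xi-xbar)(yi-ybar)) = 48
Sxx = sum((xi-xbar)^2) = 248/3 ≈ 82.666667
Syy = sum((yi-ybar)^2) = 32
sqrt(Sxx*Syy) ≈ 51.432804
r = Sxy / sqrt(Sxx*Syy) = 48 / 51.432804 ≈ 0.933257

0.9333


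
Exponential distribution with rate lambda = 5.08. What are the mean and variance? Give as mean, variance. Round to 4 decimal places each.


mean = 1/lam, var = 1/lam^2
mean = 1 / 5.08 = 25/127 ≈ 0.196850
lam^2 = 5.08^2 = 25.8064
var = 1 / 25.8064 ≈ 0.038750

0.1969, 0.0388


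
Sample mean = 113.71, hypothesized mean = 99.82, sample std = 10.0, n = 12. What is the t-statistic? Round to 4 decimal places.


t = (xbar - mu0) / (s/sqrt(n))
xbar - mu0 = 113.71 - 99.82 = 13.89
sqrt(12) ≈ 3.46410162
s/sqrt(n) = 10.0 / 3.46410162 ≈ 2.88675135
t = 13.89 / 2.88675135 ≈ 4.811637

4.8116


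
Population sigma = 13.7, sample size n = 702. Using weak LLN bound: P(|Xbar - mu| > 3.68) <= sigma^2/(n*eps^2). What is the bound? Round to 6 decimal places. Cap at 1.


bound = min(1, sigma^2/(n*eps^2))
sigma^2 = 13.7^2 = 187.69
n*eps^2 = 702 * 3.68^2 = 702 * 13.5424 = 9506.7648
sigma^2/(n*eps^2) = 187.69 / 9506.7648 ≈ 0.01974278

0.019743


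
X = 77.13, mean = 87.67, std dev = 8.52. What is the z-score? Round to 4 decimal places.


z = (X - mu) / sigma
X - mu = 77.13 - 87.67 = -10.54
z = -10.54 / 8.52 = -527/426 ≈ -1.237089

-1.2371


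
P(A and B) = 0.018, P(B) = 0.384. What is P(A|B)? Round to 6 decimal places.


P(A|B) = P(A and B) / P(B) = 0.018 / 0.384 = 0.046875

0.046875


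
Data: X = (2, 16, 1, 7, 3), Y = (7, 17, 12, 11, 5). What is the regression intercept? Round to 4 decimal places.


a = ybar - b*xbar, where b = sum((xi-xbar)(yi-ybar)) / sum((xi-xbar)^2)
n = 5, xbar = 29/5 = 5.8, ybar = 52/5 = 10.4
Sxy = sum((xi-xbar)(yi-ybar)) = 88.4
Sxx = sum((xi-xbar)^2) = 150.8
b = Sxy / Sxx = 17/29 ≈ 0.586207
a = 10.4 - 0.586207 * 5.8 = 7

7.0000


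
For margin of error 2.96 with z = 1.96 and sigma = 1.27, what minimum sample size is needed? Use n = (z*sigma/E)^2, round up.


z*sigma/E = 1.96 * 1.27 / 2.96 = 6223/7400 ≈ 0.840946
(z*sigma/E)^2 ≈ 0.707190
round up: n = 1

1


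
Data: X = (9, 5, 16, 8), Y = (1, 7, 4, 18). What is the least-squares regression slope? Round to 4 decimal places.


b = sum((xi-xbar)(yi-ybar)) / sum((xi-xbar)^2)
n = 4, xbar = 38/4 = 9.5, ybar = 30/4 = 7.5
Sxy = sum((xi-xbar)(yi-ybar)) = -33
Sxx = sum((xi-xbar)^2) = 65
b = Sxy / Sxx = -33/65 ≈ -0.507692

-0.5077


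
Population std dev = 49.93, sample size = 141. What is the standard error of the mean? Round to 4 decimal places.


SE = sigma / sqrt(n)
sqrt(141) ≈ 11.874342
SE = 49.93 / 11.874342 ≈ 4.204865

4.2049


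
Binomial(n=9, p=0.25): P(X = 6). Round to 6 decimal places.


P = C(n,k) * p^k * (1-p)^(n-k)
C(9,6) = 84
p^k = 0.25^6 = 1/4096 ≈ 0.0002441406
(1-p)^(n-k) = 0.75^3 = 0.421875
P = 84 * 0.0002441406 * 0.421875 ≈ 0.008652

0.008652


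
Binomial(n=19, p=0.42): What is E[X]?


E[X] = n*p = 19 * 0.42 = 7.98

7.98


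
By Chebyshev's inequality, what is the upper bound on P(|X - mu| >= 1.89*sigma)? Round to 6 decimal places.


P <= 1/k^2
k^2 = 1.89^2 = 3.5721
1/k^2 = 1 / 3.5721 ≈ 0.27994737

0.279947


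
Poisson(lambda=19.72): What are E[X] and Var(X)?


E[X] = Var(X) = lambda = 19.72

19.72, 19.72


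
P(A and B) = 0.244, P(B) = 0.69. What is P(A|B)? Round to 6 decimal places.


P(A|B) = P(A and B) / P(B) = 0.244 / 0.69 = 122/345 ≈ 0.35362319

0.353623


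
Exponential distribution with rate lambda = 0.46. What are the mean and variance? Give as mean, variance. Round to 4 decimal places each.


mean = 1/lam, var = 1/lam^2
mean = 1 / 0.46 = 50/23 ≈ 2.173913
lam^2 = 0.46^2 = 0.2116
var = 1 / 0.2116 = 2500/529 ≈ 4.725898

2.1739, 4.7259


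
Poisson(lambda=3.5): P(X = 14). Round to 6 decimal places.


P = e^(-lam) * lam^k / k!
e^(-3.5) ≈ 0.03019738
lam^k = 3.5^14 ≈ 41395451.223694
k! = 14! = 87178291200
P = 0.03019738 * 41395451.223694 / 87178291200 ≈ 0.000014

0.000014


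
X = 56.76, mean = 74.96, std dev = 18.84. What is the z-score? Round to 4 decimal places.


z = (X - mu) / sigma
X - mu = 56.76 - 74.96 = -18.2
z = -18.2 / 18.84 = -455/471 ≈ -0.966030

-0.9660


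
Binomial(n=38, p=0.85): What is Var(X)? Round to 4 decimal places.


Var = n*p*(1-p) = 38 * 0.85 * 0.15 = 4.845

4.8450


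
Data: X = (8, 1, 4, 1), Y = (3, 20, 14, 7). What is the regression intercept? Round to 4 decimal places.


a = ybar - b*xbar, where b = sum((xi-xbar)(yi-ybar)) / sum((xi-xbar)^2)
n = 4, xbar = 14/4 = 3.5, ybar = 44/4 = 11
Sxy = sum((xi-xbar)(yi-ybar)) = -47
Sxx = sum((xi-xbar)^2) = 33
b = Sxy / Sxx = -47/33 ≈ -1.424242
a = 11 - (-1.424242) * 3.5 = 1055/66 ≈ 15.984848

15.9848


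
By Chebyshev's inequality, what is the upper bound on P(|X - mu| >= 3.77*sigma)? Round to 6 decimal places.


P <= 1/k^2
k^2 = 3.77^2 = 14.2129
1/k^2 = 1 / 14.2129 ≈ 0.07035862

0.070359


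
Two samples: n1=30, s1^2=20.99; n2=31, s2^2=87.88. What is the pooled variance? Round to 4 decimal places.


sp^2 = ((n1-1)*s1^2 + (n2-1)*s2^2)/(n1+n2-2)
(n1-1)*s1^2 = 29 * 20.99 = 608.71
(n2-1)*s2^2 = 30 * 87.88 = 2636.4
numerator = 608.71 + 2636.4 = 3245.11
n1+n2-2 = 59
sp^2 = 3245.11 / 59 = 324511/5900 ≈ 55.001864

55.0019


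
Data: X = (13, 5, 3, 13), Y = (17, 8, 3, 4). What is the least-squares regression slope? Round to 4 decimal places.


b = sum((xi-xbar)(yi-ybar)) / sum((xi-xbar)^2)
n = 4, xbar = 34/4 = 8.5, ybar = 32/4 = 8
Sxy = sum((xi-xbar)(yi-ybar)) = 50
Sxx = sum((xi-xbar)^2) = 83
b = Sxy / Sxx = 50/83 ≈ 0.602410

0.6024


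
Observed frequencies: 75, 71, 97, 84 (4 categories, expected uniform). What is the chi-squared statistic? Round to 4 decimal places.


chi2 = sum((O-E)^2/E), E = total/4
total = 327, E = 327/4 = 81.75
(75 - 81.75)^2 / 81.75 = 45.5625 / 81.75 = 243/436 ≈ 0.557339
(71 - 81.75)^2 / 81.75 = 115.5625 / 81.75 = 1849/1308 ≈ 1.413609
(97 - 81.75)^2 / 81.75 = 232.5625 / 81.75 = 3721/1308 ≈ 2.844801
(84 - 81.75)^2 / 81.75 = 5.0625 / 81.75 = 27/436 ≈ 0.061927
chi2 = 1595/327 ≈ 4.877676

4.8777


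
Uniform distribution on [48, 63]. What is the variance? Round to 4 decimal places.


Var = (b-a)^2 / 12
(b-a)^2 = (63 - 48)^2 = 225
Var = 225/12 = 18.75

18.7500


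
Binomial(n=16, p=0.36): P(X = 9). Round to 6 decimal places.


P = C(n,k) * p^k * (1-p)^(n-k)
C(16,9) = 11440
p^k = 0.36^9 ≈ 0.0001015600
(1-p)^(n-k) = 0.64^7 ≈ 0.04398047
P = 11440 * 0.0001015600 * 0.04398047 ≈ 0.051099

0.051099


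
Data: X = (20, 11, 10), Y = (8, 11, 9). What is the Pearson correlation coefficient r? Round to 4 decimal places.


r = sum((xi-xbar)(yi-ybar)) / sqrt(sum((xi-xbar)^2) * sum((yi-ybar)^2))
n = 3, xbar = 41/3 ≈ 13.666667, ybar = 28/3 ≈ 9.333333
Sxy = sum((xi-xbar)(yi-ybar)) = -35/3 ≈ -11.666667
Sxx = sum((xi-xbar)^2) = 182/3 ≈ 60.666667
Syy = sum((yi-ybar)^2) = 14/3 ≈ 4.666667
sqrt(Sxx*Syy) ≈ 16.825906
r = Sxy / sqrt(Sxx*Syy) = -11.666667 / 16.825906 ≈ -0.693375

-0.6934


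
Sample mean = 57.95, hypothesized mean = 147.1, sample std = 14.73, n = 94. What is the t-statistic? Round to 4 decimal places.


t = (xbar - mu0) / (s/sqrt(n))
xbar - mu0 = 57.95 - 147.1 = -89.15
sqrt(94) ≈ 9.69535971
s/sqrt(n) = 14.73 / 9.69535971 ≈ 1.51928350
t = -89.15 / 1.51928350 ≈ -58.678976

-58.6790


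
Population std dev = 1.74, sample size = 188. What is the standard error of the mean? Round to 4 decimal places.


SE = sigma / sqrt(n)
sqrt(188) ≈ 13.711309
SE = 1.74 / 13.711309 ≈ 0.126903

0.1269


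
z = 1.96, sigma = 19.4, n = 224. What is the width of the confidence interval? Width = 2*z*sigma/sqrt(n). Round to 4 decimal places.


width = 2*z*sigma/sqrt(n)
2*z*sigma = 2 * 1.96 * 19.4 = 76.048
sqrt(224) ≈ 14.966630
width = 76.048 / 14.966630 ≈ 5.081171

5.0812


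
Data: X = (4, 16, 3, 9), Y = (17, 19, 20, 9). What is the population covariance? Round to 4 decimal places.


Cov = (1/n)*sum((xi-xbar)(yi-ybar))
n = 4, xbar = 32/4 = 8, ybar = 65/4 = 16.25
sum((xi-xbar)(yi-ybar)) = -7
Cov = -7 / 4 = -1.75

-1.7500


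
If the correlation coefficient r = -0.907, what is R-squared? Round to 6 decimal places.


R^2 = r^2 = (-0.907)^2 = 0.822649

0.822649


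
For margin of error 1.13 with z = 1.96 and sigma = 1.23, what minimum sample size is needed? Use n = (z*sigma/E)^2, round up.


z*sigma/E = 1.96 * 1.23 / 1.13 = 6027/2825 ≈ 2.133451
(z*sigma/E)^2 ≈ 4.551615
round up: n = 5

5


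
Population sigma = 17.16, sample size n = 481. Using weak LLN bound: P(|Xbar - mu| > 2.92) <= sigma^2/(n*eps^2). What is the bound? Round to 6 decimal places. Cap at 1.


bound = min(1, sigma^2/(n*eps^2))
sigma^2 = 17.16^2 = 294.4656
n*eps^2 = 481 * 2.92^2 = 481 * 8.5264 = 4101.1984
sigma^2/(n*eps^2) = 294.4656 / 4101.1984 ≈ 0.07179989

0.071800


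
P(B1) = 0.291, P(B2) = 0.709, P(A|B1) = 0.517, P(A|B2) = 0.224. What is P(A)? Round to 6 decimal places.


P(A) = P(A|B1)*P(B1) + P(A|B2)*P(B2)
P(A|B1)*P(B1) = 0.517 * 0.291 = 0.150447
P(A|B2)*P(B2) = 0.224 * 0.709 = 0.158816
P(A) = 0.150447 + 0.158816 = 0.309263

0.309263


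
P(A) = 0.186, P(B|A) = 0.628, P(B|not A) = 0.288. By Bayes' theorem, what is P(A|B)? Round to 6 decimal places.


P(A|B) = P(B|A)*P(A) / P(B), P(B) = P(B|A)*P(A) + P(B|not A)*P(not A)
P(B|A)*P(A) = 0.628 * 0.186 = 0.116808
P(B|not A)*P(not A) = 0.288 * 0.814 = 0.234432
P(B) = 0.116808 + 0.234432 = 0.35124
P(A|B) = 0.116808 / 0.35124 ≈ 0.33255893

0.332559


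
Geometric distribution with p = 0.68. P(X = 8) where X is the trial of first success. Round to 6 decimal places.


P = (1-p)^(k-1) * p
(1-p)^(k-1) = 0.32^7 ≈ 0.0003435974
P = 0.0003435974 * 0.68 ≈ 0.0002336462

0.000234


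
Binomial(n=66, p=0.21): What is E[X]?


E[X] = n*p = 66 * 0.21 = 13.86

13.86


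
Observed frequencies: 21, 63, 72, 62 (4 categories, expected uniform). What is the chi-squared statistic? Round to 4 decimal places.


chi2 = sum((O-E)^2/E), E = total/4
total = 218, E = 218/4 = 54.5
(21 - 54.5)^2 / 54.5 = 1122.25 / 54.5 = 4489/218 ≈ 20.591743
(63 - 54.5)^2 / 54.5 = 72.25 / 54.5 = 289/218 ≈ 1.325688
(72 - 54.5)^2 / 54.5 = 306.25 / 54.5 = 1225/218 ≈ 5.619266
(62 - 54.5)^2 / 54.5 = 56.25 / 54.5 = 225/218 ≈ 1.032110
chi2 = 3114/109 ≈ 28.568807

28.5688


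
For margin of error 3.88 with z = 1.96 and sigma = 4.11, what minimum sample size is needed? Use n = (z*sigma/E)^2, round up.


z*sigma/E = 1.96 * 4.11 / 3.88 = 20139/9700 ≈ 2.076186
(z*sigma/E)^2 ≈ 4.310547
round up: n = 5

5


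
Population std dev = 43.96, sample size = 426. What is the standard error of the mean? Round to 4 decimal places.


SE = sigma / sqrt(n)
sqrt(426) ≈ 20.639767
SE = 43.96 / 20.639767 ≈ 2.129869

2.1299


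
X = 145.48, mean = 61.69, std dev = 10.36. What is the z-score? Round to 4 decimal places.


z = (X - mu) / sigma
X - mu = 145.48 - 61.69 = 83.79
z = 83.79 / 10.36 = 1197/148 ≈ 8.087838

8.0878


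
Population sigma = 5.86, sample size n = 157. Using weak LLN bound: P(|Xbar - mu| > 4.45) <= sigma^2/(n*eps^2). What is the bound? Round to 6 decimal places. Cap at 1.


bound = min(1, sigma^2/(n*eps^2))
sigma^2 = 5.86^2 = 34.3396
n*eps^2 = 157 * 4.45^2 = 157 * 19.8025 = 3108.9925
sigma^2/(n*eps^2) = 34.3396 / 3108.9925 ≈ 0.01104525

0.011045


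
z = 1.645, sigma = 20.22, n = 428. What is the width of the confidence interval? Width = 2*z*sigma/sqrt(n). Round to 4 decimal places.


width = 2*z*sigma/sqrt(n)
2*z*sigma = 2 * 1.645 * 20.22 = 66.5238
sqrt(428) ≈ 20.688161
width = 66.5238 / 20.688161 ≈ 3.215549

3.2155


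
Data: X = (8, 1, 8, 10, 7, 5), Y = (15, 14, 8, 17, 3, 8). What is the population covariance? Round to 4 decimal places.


Cov = (1/n)*sum((xi-xbar)(yi-ybar))
n = 6, xbar = 39/6 = 6.5, ybar = 65/6 ≈ 10.833333
sum((xi-xbar)(yi-ybar)) = 6.5
Cov = 6.5 / 6 = 13/12 ≈ 1.083333

1.0833


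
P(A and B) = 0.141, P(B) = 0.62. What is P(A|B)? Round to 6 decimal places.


P(A|B) = P(A and B) / P(B) = 0.141 / 0.62 = 141/620 ≈ 0.22741935

0.227419


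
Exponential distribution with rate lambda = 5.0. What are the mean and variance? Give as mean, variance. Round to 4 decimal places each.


mean = 1/lam, var = 1/lam^2
mean = 1 / 5.0 = 0.2
lam^2 = 5.0^2 = 25
var = 1 / 25 = 0.04

0.2000, 0.0400


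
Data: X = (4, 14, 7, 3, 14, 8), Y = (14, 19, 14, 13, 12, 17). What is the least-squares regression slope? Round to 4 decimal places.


b = sum((xi-xbar)(yi-ybar)) / sum((xi-xbar)^2)
n = 6, xbar = 50/6 = 25/3 ≈ 8.333333, ybar = 89/6 ≈ 14.833333
Sxy = sum((xi-xbar)(yi-ybar)) = 64/3 ≈ 21.333333
Sxx = sum((xi-xbar)^2) = 340/3 ≈ 113.333333
b = Sxy / Sxx = 16/85 ≈ 0.188235

0.1882


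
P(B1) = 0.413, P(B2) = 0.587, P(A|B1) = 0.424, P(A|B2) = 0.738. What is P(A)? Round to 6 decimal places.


P(A) = P(A|B1)*P(B1) + P(A|B2)*P(B2)
P(A|B1)*P(B1) = 0.424 * 0.413 = 0.175112
P(A|B2)*P(B2) = 0.738 * 0.587 = 0.433206
P(A) = 0.175112 + 0.433206 = 0.608318

0.608318


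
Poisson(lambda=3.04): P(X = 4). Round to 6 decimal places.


P = e^(-lam) * lam^k / k!
e^(-3.04) ≈ 0.04783489
lam^k = 3.04^4 ≈ 85.407171
k! = 4! = 24
P = 0.04783489 * 85.407171 / 24 ≈ 0.170227

0.170227


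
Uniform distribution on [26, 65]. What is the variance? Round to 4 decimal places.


Var = (b-a)^2 / 12
(b-a)^2 = (65 - 26)^2 = 1521
Var = 1521/12 = 126.75

126.7500


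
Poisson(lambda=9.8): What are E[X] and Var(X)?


E[X] = Var(X) = lambda = 9.8

9.8, 9.8


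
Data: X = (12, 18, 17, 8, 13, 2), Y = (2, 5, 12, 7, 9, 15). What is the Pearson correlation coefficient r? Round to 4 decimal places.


r = sum((xi-xbar)(yi-ybar)) / sqrt(sum((xi-xbar)^2) * sum((yi-ybar)^2))
n = 6, xbar = 70/6 = 35/3 ≈ 11.666667, ybar = 50/6 = 25/3 ≈ 8.333333
Sxy = sum((xi-xbar)(yi-ybar)) = -187/3 ≈ -62.333333
Sxx = sum((xi-xbar)^2) = 532/3 ≈ 177.333333
Syy = sum((yi-ybar)^2) = 334/3 ≈ 111.333333
sqrt(Sxx*Syy) ≈ 140.510182
r = Sxy / sqrt(Sxx*Syy) = -62.333333 / 140.510182 ≈ -0.443621

-0.4436


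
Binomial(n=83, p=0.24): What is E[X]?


E[X] = n*p = 83 * 0.24 = 19.92

19.92


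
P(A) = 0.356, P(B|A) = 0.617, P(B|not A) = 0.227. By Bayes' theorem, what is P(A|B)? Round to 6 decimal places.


P(A|B) = P(B|A)*P(A) / P(B), P(B) = P(B|A)*P(A) + P(B|not A)*P(not A)
P(B|A)*P(A) = 0.617 * 0.356 = 0.219652
P(B|not A)*P(not A) = 0.227 * 0.644 = 0.146188
P(B) = 0.219652 + 0.146188 = 0.36584
P(A|B) = 0.219652 / 0.36584 ≈ 0.60040455

0.600405


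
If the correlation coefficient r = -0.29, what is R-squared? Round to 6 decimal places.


R^2 = r^2 = (-0.29)^2 = 0.0841

0.084100


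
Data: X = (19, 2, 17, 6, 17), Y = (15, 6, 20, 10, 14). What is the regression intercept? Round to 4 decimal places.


a = ybar - b*xbar, where b = sum((xi-xbar)(yi-ybar)) / sum((xi-xbar)^2)
n = 5, xbar = 61/5 = 12.2, ybar = 65/5 = 13
Sxy = sum((xi-xbar)(yi-ybar)) = 142
Sxx = sum((xi-xbar)^2) = 234.8
b = Sxy / Sxx = 355/587 ≈ 0.604770
a = 13 - 0.604770 * 12.2 = 3300/587 ≈ 5.621806

5.6218


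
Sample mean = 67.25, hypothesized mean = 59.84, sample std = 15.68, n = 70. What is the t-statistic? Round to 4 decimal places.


t = (xbar - mu0) / (s/sqrt(n))
xbar - mu0 = 67.25 - 59.84 = 7.41
sqrt(70) ≈ 8.36660027
s/sqrt(n) = 15.68 / 8.36660027 ≈ 1.87411846
t = 7.41 / 1.87411846 ≈ 3.953859

3.9539


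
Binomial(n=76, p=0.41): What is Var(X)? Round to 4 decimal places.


Var = n*p*(1-p) = 76 * 0.41 * 0.59 = 18.3844

18.3844


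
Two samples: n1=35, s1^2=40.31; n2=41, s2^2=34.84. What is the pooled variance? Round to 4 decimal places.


sp^2 = ((n1-1)*s1^2 + (n2-1)*s2^2)/(n1+n2-2)
(n1-1)*s1^2 = 34 * 40.31 = 1370.54
(n2-1)*s2^2 = 40 * 34.84 = 1393.6
numerator = 1370.54 + 1393.6 = 2764.14
n1+n2-2 = 74
sp^2 = 2764.14 / 74 = 138207/3700 ≈ 37.353243

37.3532


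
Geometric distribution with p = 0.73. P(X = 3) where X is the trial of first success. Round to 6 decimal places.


P = (1-p)^(k-1) * p
(1-p)^(k-1) = 0.27^2 = 0.0729
P = 0.0729 * 0.73 = 0.053217

0.053217


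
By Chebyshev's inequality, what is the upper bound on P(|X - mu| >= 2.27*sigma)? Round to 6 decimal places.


P <= 1/k^2
k^2 = 2.27^2 = 5.1529
1/k^2 = 1 / 5.1529 ≈ 0.19406548

0.194065


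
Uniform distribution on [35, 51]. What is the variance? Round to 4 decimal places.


Var = (b-a)^2 / 12
(b-a)^2 = (51 - 35)^2 = 256
Var = 256/12 ≈ 21.333333

21.3333


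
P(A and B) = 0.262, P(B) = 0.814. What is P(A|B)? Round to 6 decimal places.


P(A|B) = P(A and B) / P(B) = 0.262 / 0.814 = 131/407 ≈ 0.32186732

0.321867


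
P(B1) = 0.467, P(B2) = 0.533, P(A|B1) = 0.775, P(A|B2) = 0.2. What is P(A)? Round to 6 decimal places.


P(A) = P(A|B1)*P(B1) + P(A|B2)*P(B2)
P(A|B1)*P(B1) = 0.775 * 0.467 = 0.361925
P(A|B2)*P(B2) = 0.2 * 0.533 = 0.1066
P(A) = 0.361925 + 0.1066 = 0.468525

0.468525


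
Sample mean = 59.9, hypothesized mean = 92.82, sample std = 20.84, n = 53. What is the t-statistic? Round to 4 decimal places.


t = (xbar - mu0) / (s/sqrt(n))
xbar - mu0 = 59.9 - 92.82 = -32.92
sqrt(53) ≈ 7.28010989
s/sqrt(n) = 20.84 / 7.28010989 ≈ 2.86259415
t = -32.92 / 2.86259415 ≈ -11.500058

-11.5001


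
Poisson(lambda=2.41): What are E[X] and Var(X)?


E[X] = Var(X) = lambda = 2.41

2.41, 2.41


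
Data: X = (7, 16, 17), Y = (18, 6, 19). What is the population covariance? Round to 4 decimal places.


Cov = (1/n)*sum((xi-xbar)(yi-ybar))
n = 3, xbar = 40/3 ≈ 13.333333, ybar = 43/3 ≈ 14.333333
sum((xi-xbar)(yi-ybar)) = -85/3 ≈ -28.333333
Cov = -28.333333 / 3 = -85/9 ≈ -9.444444

-9.4444


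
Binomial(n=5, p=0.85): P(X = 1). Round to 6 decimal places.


P = C(n,k) * p^k * (1-p)^(n-k)
C(5,1) = 5
p^k = 0.85^1 = 0.85
(1-p)^(n-k) = 0.15^4 = 0.00050625
P = 5 * 0.85 * 0.00050625 ≈ 0.002152

0.002152


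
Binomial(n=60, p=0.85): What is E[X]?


E[X] = n*p = 60 * 0.85 = 51

51


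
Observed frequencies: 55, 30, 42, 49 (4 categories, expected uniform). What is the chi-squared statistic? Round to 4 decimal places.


chi2 = sum((O-E)^2/E), E = total/4
total = 176, E = 176/4 = 44
(55 - 44)^2 / 44 = 121 / 44 = 2.75
(30 - 44)^2 / 44 = 196 / 44 = 49/11 ≈ 4.454545
(42 - 44)^2 / 44 = 4 / 44 = 1/11 ≈ 0.090909
(49 - 44)^2 / 44 = 25 / 44 = 25/44 ≈ 0.568182
chi2 = 173/22 ≈ 7.863636

7.8636


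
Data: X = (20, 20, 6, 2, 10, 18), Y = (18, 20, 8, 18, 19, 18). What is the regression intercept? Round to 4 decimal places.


a = ybar - b*xbar, where b = sum((xi-xbar)(yi-ybar)) / sum((xi-xbar)^2)
n = 6, xbar = 76/6 = 38/3 ≈ 12.666667, ybar = 101/6 ≈ 16.833333
Sxy = sum((xi-xbar)(yi-ybar)) = 236/3 ≈ 78.666667
Sxx = sum((xi-xbar)^2) = 904/3 ≈ 301.333333
b = Sxy / Sxx = 59/226 ≈ 0.261062
a = 16.833333 - 0.261062 * 12.666667 = 3057/226 ≈ 13.526549

13.5265


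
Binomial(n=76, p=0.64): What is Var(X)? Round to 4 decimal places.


Var = n*p*(1-p) = 76 * 0.64 * 0.36 = 17.5104

17.5104


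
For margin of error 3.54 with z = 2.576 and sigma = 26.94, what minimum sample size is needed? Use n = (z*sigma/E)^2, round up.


z*sigma/E = 2.576 * 26.94 / 3.54 = 144578/7375 ≈ 19.603797
(z*sigma/E)^2 ≈ 384.308842
round up: n = 385

385


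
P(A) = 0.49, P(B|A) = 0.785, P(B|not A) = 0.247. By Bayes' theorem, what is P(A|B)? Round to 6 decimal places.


P(A|B) = P(B|A)*P(A) / P(B), P(B) = P(B|A)*P(A) + P(B|not A)*P(not A)
P(B|A)*P(A) = 0.785 * 0.49 = 0.38465
P(B|not A)*P(not A) = 0.247 * 0.51 = 0.12597
P(B) = 0.38465 + 0.12597 = 0.51062
P(A|B) = 0.38465 / 0.51062 ≈ 0.75329991

0.753300


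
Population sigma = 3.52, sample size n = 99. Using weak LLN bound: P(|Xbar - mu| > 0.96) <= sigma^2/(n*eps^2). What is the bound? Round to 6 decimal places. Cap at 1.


bound = min(1, sigma^2/(n*eps^2))
sigma^2 = 3.52^2 = 12.3904
n*eps^2 = 99 * 0.96^2 = 99 * 0.9216 = 91.2384
sigma^2/(n*eps^2) = 12.3904 / 91.2384 = 11/81 ≈ 0.13580247

0.135802


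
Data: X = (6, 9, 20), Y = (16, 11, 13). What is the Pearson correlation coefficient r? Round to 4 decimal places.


r = sum((xi-xbar)(yi-ybar)) / sqrt(sum((xi-xbar)^2) * sum((yi-ybar)^2))
n = 3, xbar = 35/3 ≈ 11.666667, ybar = 40/3 ≈ 13.333333
Sxy = sum((xi-xbar)(yi-ybar)) = -35/3 ≈ -11.666667
Sxx = sum((xi-xbar)^2) = 326/3 ≈ 108.666667
Syy = sum((yi-ybar)^2) = 38/3 ≈ 12.666667
sqrt(Sxx*Syy) ≈ 37.100464
r = Sxy / sqrt(Sxx*Syy) = -11.666667 / 37.100464 ≈ -0.314461

-0.3145


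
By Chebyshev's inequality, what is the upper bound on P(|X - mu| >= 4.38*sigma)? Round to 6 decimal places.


P <= 1/k^2
k^2 = 4.38^2 = 19.1844
1/k^2 = 1 / 19.1844 ≈ 0.05212569

0.052126


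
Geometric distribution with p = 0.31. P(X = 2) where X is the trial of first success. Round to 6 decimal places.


P = (1-p)^(k-1) * p
(1-p)^(k-1) = 0.69^1 = 0.69
P = 0.69 * 0.31 = 0.2139

0.213900


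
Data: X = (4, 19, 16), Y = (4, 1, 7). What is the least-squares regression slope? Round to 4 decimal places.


b = sum((xi-xbar)(yi-ybar)) / sum((xi-xbar)^2)
n = 3, xbar = 39/3 = 13, ybar = 12/3 = 4
Sxy = sum((xi-xbar)(yi-ybar)) = -9
Sxx = sum((xi-xbar)^2) = 126
b = Sxy / Sxx = -1/14 ≈ -0.071429

-0.0714


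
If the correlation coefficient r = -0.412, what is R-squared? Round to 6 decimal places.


R^2 = r^2 = (-0.412)^2 = 0.169744

0.169744


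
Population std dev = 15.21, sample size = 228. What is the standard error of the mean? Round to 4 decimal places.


SE = sigma / sqrt(n)
sqrt(228) ≈ 15.099669
SE = 15.21 / 15.099669 ≈ 1.007307

1.0073


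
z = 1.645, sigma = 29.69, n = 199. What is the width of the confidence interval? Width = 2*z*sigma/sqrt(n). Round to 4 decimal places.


width = 2*z*sigma/sqrt(n)
2*z*sigma = 2 * 1.645 * 29.69 = 97.6801
sqrt(199) ≈ 14.106736
width = 97.6801 / 14.106736 ≈ 6.924359

6.9244


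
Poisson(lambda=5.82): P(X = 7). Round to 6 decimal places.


P = e^(-lam) * lam^k / k!
e^(-5.82) ≈ 0.002967605
lam^k = 5.82^7 ≈ 226183.485637
k! = 7! = 5040
P = 0.002967605 * 226183.485637 / 5040 ≈ 0.133179

0.133179


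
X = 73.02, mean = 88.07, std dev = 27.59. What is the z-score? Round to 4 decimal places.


z = (X - mu) / sigma
X - mu = 73.02 - 88.07 = -15.05
z = -15.05 / 27.59 = -1505/2759 ≈ -0.545487

-0.5455


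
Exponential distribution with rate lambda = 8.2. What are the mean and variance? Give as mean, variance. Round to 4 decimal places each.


mean = 1/lam, var = 1/lam^2
mean = 1 / 8.2 = 5/41 ≈ 0.121951
lam^2 = 8.2^2 = 67.24
var = 1 / 67.24 = 25/1681 ≈ 0.014872

0.1220, 0.0149


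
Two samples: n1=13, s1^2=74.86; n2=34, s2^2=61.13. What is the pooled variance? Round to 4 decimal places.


sp^2 = ((n1-1)*s1^2 + (n2-1)*s2^2)/(n1+n2-2)
(n1-1)*s1^2 = 12 * 74.86 = 898.32
(n2-1)*s2^2 = 33 * 61.13 = 2017.29
numerator = 898.32 + 2017.29 = 2915.61
n1+n2-2 = 45
sp^2 = 2915.61 / 45 = 97187/1500 ≈ 64.791333

64.7913


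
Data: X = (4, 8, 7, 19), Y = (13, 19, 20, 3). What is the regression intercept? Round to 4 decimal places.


a = ybar - b*xbar, where b = sum((xi-xbar)(yi-ybar)) / sum((xi-xbar)^2)
n = 4, xbar = 38/4 = 9.5, ybar = 55/4 = 13.75
Sxy = sum((xi-xbar)(yi-ybar)) = -121.5
Sxx = sum((xi-xbar)^2) = 129
b = Sxy / Sxx = -81/86 ≈ -0.941860
a = 13.75 - (-0.941860) * 9.5 = 976/43 ≈ 22.697674

22.6977


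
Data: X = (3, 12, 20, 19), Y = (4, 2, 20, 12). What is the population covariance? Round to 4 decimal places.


Cov = (1/n)*sum((xi-xbar)(yi-ybar))
n = 4, xbar = 54/4 = 13.5, ybar = 38/4 = 9.5
sum((xi-xbar)(yi-ybar)) = 151
Cov = 151 / 4 = 37.75

37.7500


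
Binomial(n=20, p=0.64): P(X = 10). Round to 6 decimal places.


P = C(n,k) * p^k * (1-p)^(n-k)
C(20,10) = 184756
p^k = 0.64^10 ≈ 0.01152922
(1-p)^(n-k) = 0.36^10 ≈ 0.00003656158
P = 184756 * 0.01152922 * 0.00003656158 ≈ 0.077880

0.077880


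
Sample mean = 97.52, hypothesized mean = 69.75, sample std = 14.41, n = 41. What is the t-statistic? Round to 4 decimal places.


t = (xbar - mu0) / (s/sqrt(n))
xbar - mu0 = 97.52 - 69.75 = 27.77
sqrt(41) ≈ 6.40312424
s/sqrt(n) = 14.41 / 6.40312424 ≈ 2.25046391
t = 27.77 / 2.25046391 ≈ 12.339678

12.3397


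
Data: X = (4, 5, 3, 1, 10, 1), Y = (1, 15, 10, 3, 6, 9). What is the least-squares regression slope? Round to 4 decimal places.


b = sum((xi-xbar)(yi-ybar)) / sum((xi-xbar)^2)
n = 6, xbar = 24/6 = 4, ybar = 44/6 = 22/3 ≈ 7.333333
Sxy = sum((xi-xbar)(yi-ybar)) = 5
Sxx = sum((xi-xbar)^2) = 56
b = Sxy / Sxx = 5/56 ≈ 0.089286

0.0893


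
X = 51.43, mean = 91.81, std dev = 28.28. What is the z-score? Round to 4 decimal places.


z = (X - mu) / sigma
X - mu = 51.43 - 91.81 = -40.38
z = -40.38 / 28.28 = -2019/1414 ≈ -1.427864

-1.4279


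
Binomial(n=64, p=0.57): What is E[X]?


E[X] = n*p = 64 * 0.57 = 36.48

36.48


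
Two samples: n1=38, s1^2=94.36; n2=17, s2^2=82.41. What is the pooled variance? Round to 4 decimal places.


sp^2 = ((n1-1)*s1^2 + (n2-1)*s2^2)/(n1+n2-2)
(n1-1)*s1^2 = 37 * 94.36 = 3491.32
(n2-1)*s2^2 = 16 * 82.41 = 1318.56
numerator = 3491.32 + 1318.56 = 4809.88
n1+n2-2 = 53
sp^2 = 4809.88 / 53 = 120247/1325 ≈ 90.752453

90.7525


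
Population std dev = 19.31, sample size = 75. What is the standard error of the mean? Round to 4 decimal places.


SE = sigma / sqrt(n)
sqrt(75) ≈ 8.660254
SE = 19.31 / 8.660254 ≈ 2.229727

2.2297


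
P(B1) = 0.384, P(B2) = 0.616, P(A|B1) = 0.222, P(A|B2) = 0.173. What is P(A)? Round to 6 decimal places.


P(A) = P(A|B1)*P(B1) + P(A|B2)*P(B2)
P(A|B1)*P(B1) = 0.222 * 0.384 = 0.085248
P(A|B2)*P(B2) = 0.173 * 0.616 = 0.106568
P(A) = 0.085248 + 0.106568 = 0.191816

0.191816


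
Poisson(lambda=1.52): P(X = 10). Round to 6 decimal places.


P = e^(-lam) * lam^k / k!
e^(-1.52) ≈ 0.2187119
lam^k = 1.52^10 ≈ 65.831823
k! = 10! = 3628800
P = 0.2187119 * 65.831823 / 3628800 ≈ 0.000004

0.000004


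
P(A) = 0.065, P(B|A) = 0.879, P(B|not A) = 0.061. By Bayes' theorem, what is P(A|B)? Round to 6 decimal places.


P(A|B) = P(B|A)*P(A) / P(B), P(B) = P(B|A)*P(A) + P(B|not A)*P(not A)
P(B|A)*P(A) = 0.879 * 0.065 = 0.057135
P(B|not A)*P(not A) = 0.061 * 0.935 = 0.057035
P(B) = 0.057135 + 0.057035 = 0.11417
P(A|B) = 0.057135 / 0.11417 ≈ 0.50043794

0.500438


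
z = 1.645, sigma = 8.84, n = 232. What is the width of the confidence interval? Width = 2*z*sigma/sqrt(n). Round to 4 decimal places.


width = 2*z*sigma/sqrt(n)
2*z*sigma = 2 * 1.645 * 8.84 = 29.0836
sqrt(232) ≈ 15.231546
width = 29.0836 / 15.231546 ≈ 1.909432

1.9094


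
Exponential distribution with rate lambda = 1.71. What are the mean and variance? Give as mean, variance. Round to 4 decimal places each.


mean = 1/lam, var = 1/lam^2
mean = 1 / 1.71 = 100/171 ≈ 0.584795
lam^2 = 1.71^2 = 2.9241
var = 1 / 2.9241 ≈ 0.341986

0.5848, 0.3420


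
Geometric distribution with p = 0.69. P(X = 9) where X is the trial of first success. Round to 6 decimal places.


P = (1-p)^(k-1) * p
(1-p)^(k-1) = 0.31^8 ≈ 0.00008528910
P = 0.00008528910 * 0.69 ≈ 0.00005884948

0.000059


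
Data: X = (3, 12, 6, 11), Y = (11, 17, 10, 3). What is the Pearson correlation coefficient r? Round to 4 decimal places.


r = sum((xi-xbar)(yi-ybar)) / sqrt(sum((xi-xbar)^2) * sum((yi-ybar)^2))
n = 4, xbar = 32/4 = 8, ybar = 41/4 = 10.25
Sxy = sum((xi-xbar)(yi-ybar)) = 2
Sxx = sum((xi-xbar)^2) = 54
Syy = sum((yi-ybar)^2) = 98.75
sqrt(Sxx*Syy) ≈ 73.023969
r = Sxy / sqrt(Sxx*Syy) = 2 / 73.023969 ≈ 0.027388

0.0274


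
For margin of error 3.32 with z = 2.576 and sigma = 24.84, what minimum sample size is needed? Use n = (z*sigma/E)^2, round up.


z*sigma/E = 2.576 * 24.84 / 3.32 ≈ 19.273446
(z*sigma/E)^2 ≈ 371.465712
round up: n = 372

372


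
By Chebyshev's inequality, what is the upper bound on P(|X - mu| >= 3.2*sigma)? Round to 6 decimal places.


P <= 1/k^2
k^2 = 3.2^2 = 10.24
1/k^2 = 1 / 10.24 = 0.09765625

0.097656


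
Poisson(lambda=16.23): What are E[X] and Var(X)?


E[X] = Var(X) = lambda = 16.23

16.23, 16.23


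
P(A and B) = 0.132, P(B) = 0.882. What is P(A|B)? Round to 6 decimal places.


P(A|B) = P(A and B) / P(B) = 0.132 / 0.882 = 22/147 ≈ 0.14965986

0.149660


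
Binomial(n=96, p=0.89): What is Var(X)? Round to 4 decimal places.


Var = n*p*(1-p) = 96 * 0.89 * 0.11 = 9.3984

9.3984


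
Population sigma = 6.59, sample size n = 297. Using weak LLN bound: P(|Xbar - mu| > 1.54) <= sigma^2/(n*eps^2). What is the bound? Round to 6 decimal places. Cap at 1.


bound = min(1, sigma^2/(n*eps^2))
sigma^2 = 6.59^2 = 43.4281
n*eps^2 = 297 * 1.54^2 = 297 * 2.3716 = 704.3652
sigma^2/(n*eps^2) = 43.4281 / 704.3652 ≈ 0.06165566

0.061656


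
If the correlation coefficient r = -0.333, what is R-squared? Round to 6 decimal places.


R^2 = r^2 = (-0.333)^2 = 0.110889

0.110889


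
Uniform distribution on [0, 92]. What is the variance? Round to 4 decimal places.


Var = (b-a)^2 / 12
(b-a)^2 = (92 - 0)^2 = 8464
Var = 8464/12 ≈ 705.333333

705.3333


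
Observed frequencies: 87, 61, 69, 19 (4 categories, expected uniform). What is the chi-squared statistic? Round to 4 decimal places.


chi2 = sum((O-E)^2/E), E = total/4
total = 236, E = 236/4 = 59
(87 - 59)^2 / 59 = 784 / 59 = 784/59 ≈ 13.288136
(61 - 59)^2 / 59 = 4 / 59 = 4/59 ≈ 0.067797
(69 - 59)^2 / 59 = 100 / 59 = 100/59 ≈ 1.694915
(19 - 59)^2 / 59 = 1600 / 59 = 1600/59 ≈ 27.118644
chi2 = 2488/59 ≈ 42.169492

42.1695


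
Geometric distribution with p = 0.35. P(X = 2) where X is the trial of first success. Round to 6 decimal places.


P = (1-p)^(k-1) * p
(1-p)^(k-1) = 0.65^1 = 0.65
P = 0.65 * 0.35 = 0.2275

0.227500


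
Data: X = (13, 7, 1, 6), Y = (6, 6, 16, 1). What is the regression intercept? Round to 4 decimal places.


a = ybar - b*xbar, where b = sum((xi-xbar)(yi-ybar)) / sum((xi-xbar)^2)
n = 4, xbar = 27/4 = 6.75, ybar = 29/4 = 7.25
Sxy = sum((xi-xbar)(yi-ybar)) = -53.75
Sxx = sum((xi-xbar)^2) = 72.75
b = Sxy / Sxx = -215/291 ≈ -0.738832
a = 7.25 - (-0.738832) * 6.75 = 1187/97 ≈ 12.237113

12.2371


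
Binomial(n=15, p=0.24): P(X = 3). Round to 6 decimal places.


P = C(n,k) * p^k * (1-p)^(n-k)
C(15,3) = 455
p^k = 0.24^3 = 0.013824
(1-p)^(n-k) = 0.76^12 ≈ 0.03713326
P = 455 * 0.013824 * 0.03713326 ≈ 0.233565

0.233565


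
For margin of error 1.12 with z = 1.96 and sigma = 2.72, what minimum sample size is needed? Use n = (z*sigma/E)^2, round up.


z*sigma/E = 1.96 * 2.72 / 1.12 = 4.76
(z*sigma/E)^2 = 22.6576
round up: n = 23

23


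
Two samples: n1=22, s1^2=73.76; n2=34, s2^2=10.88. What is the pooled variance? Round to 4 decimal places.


sp^2 = ((n1-1)*s1^2 + (n2-1)*s2^2)/(n1+n2-2)
(n1-1)*s1^2 = 21 * 73.76 = 1548.96
(n2-1)*s2^2 = 33 * 10.88 = 359.04
numerator = 1548.96 + 359.04 = 1908
n1+n2-2 = 54
sp^2 = 1908 / 54 = 106/3 ≈ 35.333333

35.3333


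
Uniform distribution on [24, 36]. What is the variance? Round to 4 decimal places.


Var = (b-a)^2 / 12
(b-a)^2 = (36 - 24)^2 = 144
Var = 144/12 = 12

12.0000


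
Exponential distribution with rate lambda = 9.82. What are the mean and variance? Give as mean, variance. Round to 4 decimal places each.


mean = 1/lam, var = 1/lam^2
mean = 1 / 9.82 = 50/491 ≈ 0.101833
lam^2 = 9.82^2 = 96.4324
var = 1 / 96.4324 ≈ 0.010370

0.1018, 0.0104


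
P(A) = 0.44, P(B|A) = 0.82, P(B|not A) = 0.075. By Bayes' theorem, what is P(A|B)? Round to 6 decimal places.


P(A|B) = P(B|A)*P(A) / P(B), P(B) = P(B|A)*P(A) + P(B|not A)*P(not A)
P(B|A)*P(A) = 0.82 * 0.44 = 0.3608
P(B|not A)*P(not A) = 0.075 * 0.56 = 0.042
P(B) = 0.3608 + 0.042 = 0.4028
P(A|B) = 0.3608 / 0.4028 = 902/1007 ≈ 0.89572989

0.895730


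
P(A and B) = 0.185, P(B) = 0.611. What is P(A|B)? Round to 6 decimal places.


P(A|B) = P(A and B) / P(B) = 0.185 / 0.611 = 185/611 ≈ 0.30278232

0.302782


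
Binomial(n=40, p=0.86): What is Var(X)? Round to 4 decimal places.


Var = n*p*(1-p) = 40 * 0.86 * 0.14 = 4.816

4.8160


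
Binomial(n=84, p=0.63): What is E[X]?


E[X] = n*p = 84 * 0.63 = 52.92

52.92


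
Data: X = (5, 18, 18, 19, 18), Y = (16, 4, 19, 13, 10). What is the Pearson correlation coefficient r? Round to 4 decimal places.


r = sum((xi-xbar)(yi-ybar)) / sqrt(sum((xi-xbar)^2) * sum((yi-ybar)^2))
n = 5, xbar = 78/5 = 15.6, ybar = 62/5 = 12.4
Sxy = sum((xi-xbar)(yi-ybar)) = -46.2
Sxx = sum((xi-xbar)^2) = 141.2
Syy = sum((yi-ybar)^2) = 133.2
sqrt(Sxx*Syy) ≈ 137.141679
r = Sxy / sqrt(Sxx*Syy) = -46.2 / 137.141679 ≈ -0.336878

-0.3369


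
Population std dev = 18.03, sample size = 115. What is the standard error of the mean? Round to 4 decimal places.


SE = sigma / sqrt(n)
sqrt(115) ≈ 10.723805
SE = 18.03 / 10.723805 ≈ 1.681306

1.6813


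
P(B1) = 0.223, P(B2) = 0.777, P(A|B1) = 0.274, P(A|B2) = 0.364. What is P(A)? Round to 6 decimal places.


P(A) = P(A|B1)*P(B1) + P(A|B2)*P(B2)
P(A|B1)*P(B1) = 0.274 * 0.223 = 0.061102
P(A|B2)*P(B2) = 0.364 * 0.777 = 0.282828
P(A) = 0.061102 + 0.282828 = 0.34393

0.343930


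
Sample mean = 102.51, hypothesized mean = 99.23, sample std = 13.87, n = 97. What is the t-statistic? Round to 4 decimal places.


t = (xbar - mu0) / (s/sqrt(n))
xbar - mu0 = 102.51 - 99.23 = 3.28
sqrt(97) ≈ 9.84885780
s/sqrt(n) = 13.87 / 9.84885780 ≈ 1.40828513
t = 3.28 / 1.40828513 ≈ 2.329074

2.3291


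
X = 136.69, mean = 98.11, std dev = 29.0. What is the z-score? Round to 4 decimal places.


z = (X - mu) / sigma
X - mu = 136.69 - 98.11 = 38.58
z = 38.58 / 29.0 = 1929/1450 ≈ 1.330345

1.3303


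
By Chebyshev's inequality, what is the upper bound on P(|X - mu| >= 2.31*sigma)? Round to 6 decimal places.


P <= 1/k^2
k^2 = 2.31^2 = 5.3361
1/k^2 = 1 / 5.3361 ≈ 0.18740278

0.187403


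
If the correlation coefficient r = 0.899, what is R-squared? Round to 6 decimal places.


R^2 = r^2 = (0.899)^2 = 0.808201

0.808201


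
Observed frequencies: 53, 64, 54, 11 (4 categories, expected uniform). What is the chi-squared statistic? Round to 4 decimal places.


chi2 = sum((O-E)^2/E), E = total/4
total = 182, E = 182/4 = 45.5
(53 - 45.5)^2 / 45.5 = 56.25 / 45.5 = 225/182 ≈ 1.236264
(64 - 45.5)^2 / 45.5 = 342.25 / 45.5 = 1369/182 ≈ 7.521978
(54 - 45.5)^2 / 45.5 = 72.25 / 45.5 = 289/182 ≈ 1.587912
(11 - 45.5)^2 / 45.5 = 1190.25 / 45.5 = 4761/182 ≈ 26.159341
chi2 = 3322/91 ≈ 36.505495

36.5055


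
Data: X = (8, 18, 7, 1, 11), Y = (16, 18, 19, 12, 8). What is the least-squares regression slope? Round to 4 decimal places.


b = sum((xi-xbar)(yi-ybar)) / sum((xi-xbar)^2)
n = 5, xbar = 45/5 = 9, ybar = 73/5 = 14.6
Sxy = sum((xi-xbar)(yi-ybar)) = 28
Sxx = sum((xi-xbar)^2) = 154
b = Sxy / Sxx = 2/11 ≈ 0.181818

0.1818


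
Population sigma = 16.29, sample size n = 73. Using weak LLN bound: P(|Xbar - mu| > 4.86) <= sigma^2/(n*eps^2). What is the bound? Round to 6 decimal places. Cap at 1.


bound = min(1, sigma^2/(n*eps^2))
sigma^2 = 16.29^2 = 265.3641
n*eps^2 = 73 * 4.86^2 = 73 * 23.6196 = 1724.2308
sigma^2/(n*eps^2) = 265.3641 / 1724.2308 ≈ 0.15390289

0.153903


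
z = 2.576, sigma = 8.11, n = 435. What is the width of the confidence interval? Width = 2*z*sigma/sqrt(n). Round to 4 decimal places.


width = 2*z*sigma/sqrt(n)
2*z*sigma = 2 * 2.576 * 8.11 = 41.78272
sqrt(435) ≈ 20.856654
width = 41.78272 / 20.856654 ≈ 2.003328

2.0033


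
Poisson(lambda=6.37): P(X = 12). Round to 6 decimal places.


P = e^(-lam) * lam^k / k!
e^(-6.37) ≈ 0.001712159
lam^k = 6.37^12 ≈ 4463475836.574164
k! = 12! = 479001600
P = 0.001712159 * 4463475836.574164 / 479001600 ≈ 0.015954

0.015954


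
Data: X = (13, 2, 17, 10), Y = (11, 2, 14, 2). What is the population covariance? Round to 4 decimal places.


Cov = (1/n)*sum((xi-xbar)(yi-ybar))
n = 4, xbar = 42/4 = 10.5, ybar = 29/4 = 7.25
sum((xi-xbar)(yi-ybar)) = 100.5
Cov = 100.5 / 4 = 25.125

25.1250


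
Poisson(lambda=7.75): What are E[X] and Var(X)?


E[X] = Var(X) = lambda = 7.75

7.75, 7.75


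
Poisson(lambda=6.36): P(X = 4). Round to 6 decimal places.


P = e^(-lam) * lam^k / k!
e^(-6.36) ≈ 0.001729367
lam^k = 6.36^4 ≈ 1636.170140
k! = 4! = 24
P = 0.001729367 * 1636.170140 / 24 ≈ 0.117897

0.117897


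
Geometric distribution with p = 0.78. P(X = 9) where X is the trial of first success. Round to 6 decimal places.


P = (1-p)^(k-1) * p
(1-p)^(k-1) = 0.22^8 ≈ 0.000005487587
P = 0.000005487587 * 0.78 ≈ 0.000004280318

0.000004


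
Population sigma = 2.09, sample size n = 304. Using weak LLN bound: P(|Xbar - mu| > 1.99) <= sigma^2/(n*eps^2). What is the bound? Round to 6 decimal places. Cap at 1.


bound = min(1, sigma^2/(n*eps^2))
sigma^2 = 2.09^2 = 4.3681
n*eps^2 = 304 * 1.99^2 = 304 * 3.9601 = 1203.8704
sigma^2/(n*eps^2) = 4.3681 / 1203.8704 ≈ 0.00362838

0.003628
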